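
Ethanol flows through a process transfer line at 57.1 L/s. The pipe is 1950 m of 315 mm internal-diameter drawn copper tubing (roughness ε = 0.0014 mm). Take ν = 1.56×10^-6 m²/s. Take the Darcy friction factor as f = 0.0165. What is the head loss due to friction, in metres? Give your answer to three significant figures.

h_f ≈ 2.79 m

V = 4Q/(πD²) = 4·0.0571/(π·0.315²) = 0.7327 m/s
h_f = f(L/D)V²/(2g) = 0.01650·(1950/0.315)·0.7327²/(2·9.81) = 2.795 m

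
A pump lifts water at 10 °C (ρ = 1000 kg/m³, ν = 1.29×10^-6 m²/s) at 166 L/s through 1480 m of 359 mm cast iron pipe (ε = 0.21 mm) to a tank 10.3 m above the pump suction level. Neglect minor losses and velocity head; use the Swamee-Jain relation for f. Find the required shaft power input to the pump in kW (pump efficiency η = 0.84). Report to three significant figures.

V = 4Q/(πD²) = 1.640 m/s; Re = 4.56×10^5; ε/D = 5.85×10^-4; f = 0.01837
h_f = f(L/D)V²/2g = 10.38 m
Total head H = z + h_f = 10.3 + 10.38 = 20.68 m
P_hyd = ρgQH = 1000·9.81·0.166·20.68 = 33.67 kW
P_shaft = P_hyd/η = 33.67/0.84 = 40.09 kW

P_shaft ≈ 40.1 kW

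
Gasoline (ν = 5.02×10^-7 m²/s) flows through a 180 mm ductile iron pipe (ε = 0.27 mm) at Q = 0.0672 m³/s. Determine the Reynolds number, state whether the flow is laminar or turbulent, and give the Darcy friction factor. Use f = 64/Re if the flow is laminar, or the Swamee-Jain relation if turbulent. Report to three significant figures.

V = 4Q/(πD²) = 2.641 m/s
Re = VD/ν = 2.641·0.180/5.02×10^-7 = 9.47×10^5
Re > 4000 → turbulent; ε/D = 0.00150
Swamee-Jain: f = 0.02205

Re ≈ 9.47×10^5; turbulent; f ≈ 0.0221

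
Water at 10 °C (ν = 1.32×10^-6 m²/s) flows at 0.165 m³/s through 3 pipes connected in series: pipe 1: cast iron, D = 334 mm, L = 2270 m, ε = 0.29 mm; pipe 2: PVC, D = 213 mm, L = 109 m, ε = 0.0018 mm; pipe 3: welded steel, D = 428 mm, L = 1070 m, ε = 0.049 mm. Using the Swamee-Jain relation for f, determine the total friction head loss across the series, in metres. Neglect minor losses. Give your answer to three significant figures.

Pipe 1: V = 1.883 m/s, Re = 4.77×10^5, ε/D = 8.68×10^-4, f = 0.01979, h_1 = f(L/D)V²/2g = 24.31 m
Pipe 2: V = 4.631 m/s, Re = 7.47×10^5, ε/D = 8.45×10^-6, f = 0.01237, h_2 = f(L/D)V²/2g = 6.920 m
Pipe 3: V = 1.147 m/s, Re = 3.72×10^5, ε/D = 1.14×10^-4, f = 0.01515, h_3 = f(L/D)V²/2g = 2.539 m
Series → Q common, losses add: H = Σh = 33.77 m

H ≈ 33.8 m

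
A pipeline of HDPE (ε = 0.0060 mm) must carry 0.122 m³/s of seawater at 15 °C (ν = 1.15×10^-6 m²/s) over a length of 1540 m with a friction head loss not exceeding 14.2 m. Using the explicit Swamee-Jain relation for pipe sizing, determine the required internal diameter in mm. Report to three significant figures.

Swamee-Jain (Type III): D = 0.66·[ε^1.25·(LQ²/(gh_f))^4.75 + ν·Q^9.4·(L/(gh_f))^5.2]^0.04
LQ²/(gh_f) = 0.1645; L/(gh_f) = 11.06
Term 1 = ε^1.25·(…)^4.75 = 5.62×10^-11; Term 2 = ν·Q^9.4·(…)^5.2 = 7.93×10^-10
D = 0.66·(5.62×10^-11 + 7.93×10^-10)^0.04 = 0.2862 m = 286 mm
Check: V = 1.90 m/s, Re = 4.72×10^5, f = 0.01355, h_f = 13.4 m ≈ 14.2 m ✓

D ≈ 286 mm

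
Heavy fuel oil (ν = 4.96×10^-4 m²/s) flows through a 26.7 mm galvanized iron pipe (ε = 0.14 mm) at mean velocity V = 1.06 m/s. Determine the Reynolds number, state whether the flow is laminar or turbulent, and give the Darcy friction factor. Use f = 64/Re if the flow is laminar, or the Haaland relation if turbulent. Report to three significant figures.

Re ≈ 57.1; laminar; f = 64/Re ≈ 1.12

Re = VD/ν = 1.060·0.0267/4.96×10^-4 = 57.1
Re < 2300 → laminar → f = 64/Re = 1.122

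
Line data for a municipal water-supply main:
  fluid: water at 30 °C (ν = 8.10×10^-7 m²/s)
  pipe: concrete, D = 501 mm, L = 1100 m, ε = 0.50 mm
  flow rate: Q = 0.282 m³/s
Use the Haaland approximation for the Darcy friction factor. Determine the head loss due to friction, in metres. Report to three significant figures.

V = 4Q/(πD²) = 4·0.282/(π·0.501²) = 1.430 m/s
Re = VD/ν = 1.430·0.501/8.10×10^-7 = 8.85×10^5 → turbulent
ε/D = 0.50/501 = 9.98×10^-4
Haaland: f = 0.01997
h_f = f(L/D)V²/(2g) = 0.01997·(1100/0.501)·1.430²/(2·9.81) = 4.572 m

h_f ≈ 4.57 m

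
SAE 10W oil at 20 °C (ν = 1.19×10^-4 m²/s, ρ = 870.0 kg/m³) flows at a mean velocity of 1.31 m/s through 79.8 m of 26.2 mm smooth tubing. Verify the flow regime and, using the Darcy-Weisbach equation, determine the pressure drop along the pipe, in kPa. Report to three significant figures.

Δp ≈ 505 kPa

Re = VD/ν = 1.31·0.02620/1.19×10^-4 = 288 → laminar (Re < 2300)
f = 64/Re = 0.2219
h_f = f(L/D)V²/(2g) = 0.2219·(79.8/0.02620)·1.31²/(2·9.81) = 59.12 m
Δp = ρg·h_f = 870.0·9.81·59.12 = 504.5 kPa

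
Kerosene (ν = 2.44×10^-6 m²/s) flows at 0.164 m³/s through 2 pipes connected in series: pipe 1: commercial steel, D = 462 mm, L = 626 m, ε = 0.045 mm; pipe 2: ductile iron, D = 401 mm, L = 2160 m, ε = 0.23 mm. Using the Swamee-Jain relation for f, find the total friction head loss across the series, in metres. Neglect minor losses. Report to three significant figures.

H ≈ 9.99 m

Pipe 1: V = 0.9783 m/s, Re = 1.85×10^5, ε/D = 9.74×10^-5, f = 0.01657, h_1 = f(L/D)V²/2g = 1.095 m
Pipe 2: V = 1.299 m/s, Re = 2.13×10^5, ε/D = 5.74×10^-4, f = 0.01921, h_2 = f(L/D)V²/2g = 8.892 m
Series → Q common, losses add: H = Σh = 9.988 m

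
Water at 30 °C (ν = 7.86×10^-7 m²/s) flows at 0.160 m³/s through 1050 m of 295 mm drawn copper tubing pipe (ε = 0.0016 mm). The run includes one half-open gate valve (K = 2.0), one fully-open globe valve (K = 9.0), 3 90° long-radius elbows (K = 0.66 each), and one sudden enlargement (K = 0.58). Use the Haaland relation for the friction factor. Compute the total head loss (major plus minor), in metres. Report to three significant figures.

V = 4Q/(πD²) = 2.341 m/s; V²/2g = 0.2793 m
Re = 8.79×10^5, ε/D = 5.42×10^-6 → f = 0.01193 (Haaland)
Major: h_f = f(L/D)·V²/2g = 0.01193·3559·0.2793 = 11.86 m
Minor: ΣK = 13.6; h_m = ΣK·V²/2g = 3.787 m
Total H_L = 11.86 + 3.787 = 15.65 m

H_L ≈ 15.6 m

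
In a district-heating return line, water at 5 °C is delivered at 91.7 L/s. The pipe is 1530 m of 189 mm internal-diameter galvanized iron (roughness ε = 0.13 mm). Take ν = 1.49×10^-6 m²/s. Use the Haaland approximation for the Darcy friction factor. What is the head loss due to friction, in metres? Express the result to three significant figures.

V = 4Q/(πD²) = 4·0.0917/(π·0.189²) = 3.269 m/s
Re = VD/ν = 3.269·0.189/1.49×10^-6 = 4.15×10^5 → turbulent
ε/D = 0.13/189 = 6.88×10^-4
Haaland: f = 0.01881
h_f = f(L/D)V²/(2g) = 0.01881·(1530/0.189)·3.269²/(2·9.81) = 82.90 m

h_f ≈ 82.9 m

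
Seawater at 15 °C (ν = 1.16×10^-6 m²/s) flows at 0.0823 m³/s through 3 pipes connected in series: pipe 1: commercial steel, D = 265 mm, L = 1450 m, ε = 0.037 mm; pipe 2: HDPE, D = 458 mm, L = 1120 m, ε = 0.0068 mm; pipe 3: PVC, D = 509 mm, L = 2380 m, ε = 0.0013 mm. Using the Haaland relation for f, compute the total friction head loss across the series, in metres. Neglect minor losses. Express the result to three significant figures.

H ≈ 10.6 m

Pipe 1: V = 1.492 m/s, Re = 3.41×10^5, ε/D = 1.40×10^-4, f = 0.01533, h_1 = f(L/D)V²/2g = 9.517 m
Pipe 2: V = 0.4996 m/s, Re = 1.97×10^5, ε/D = 1.48×10^-5, f = 0.01563, h_2 = f(L/D)V²/2g = 0.4862 m
Pipe 3: V = 0.4045 m/s, Re = 1.77×10^5, ε/D = 2.55×10^-6, f = 0.01588, h_3 = f(L/D)V²/2g = 0.6191 m
Series → Q common, losses add: H = Σh = 10.62 m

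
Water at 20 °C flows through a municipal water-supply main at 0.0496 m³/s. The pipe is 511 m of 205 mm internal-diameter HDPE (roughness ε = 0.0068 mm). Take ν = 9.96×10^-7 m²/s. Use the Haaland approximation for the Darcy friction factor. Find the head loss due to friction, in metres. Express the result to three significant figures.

h_f ≈ 4.17 m

V = 4Q/(πD²) = 4·0.0496/(π·0.205²) = 1.503 m/s
Re = VD/ν = 1.503·0.205/9.96×10^-7 = 3.09×10^5 → turbulent
ε/D = 0.0068/205 = 3.32×10^-5
Haaland: f = 0.01455
h_f = f(L/D)V²/(2g) = 0.01455·(511/0.205)·1.503²/(2·9.81) = 4.175 m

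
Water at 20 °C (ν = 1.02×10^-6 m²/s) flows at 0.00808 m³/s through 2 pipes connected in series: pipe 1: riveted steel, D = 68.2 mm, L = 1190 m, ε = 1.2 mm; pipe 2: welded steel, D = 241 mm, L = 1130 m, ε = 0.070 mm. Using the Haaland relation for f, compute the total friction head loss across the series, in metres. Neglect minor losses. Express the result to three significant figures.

H ≈ 203 m

Pipe 1: V = 2.212 m/s, Re = 1.48×10^5, ε/D = 0.0176, f = 0.04670, h_1 = f(L/D)V²/2g = 203.2 m
Pipe 2: V = 0.1771 m/s, Re = 4.19×10^4, ε/D = 2.90×10^-4, f = 0.02236, h_2 = f(L/D)V²/2g = 0.1677 m
Series → Q common, losses add: H = Σh = 203.4 m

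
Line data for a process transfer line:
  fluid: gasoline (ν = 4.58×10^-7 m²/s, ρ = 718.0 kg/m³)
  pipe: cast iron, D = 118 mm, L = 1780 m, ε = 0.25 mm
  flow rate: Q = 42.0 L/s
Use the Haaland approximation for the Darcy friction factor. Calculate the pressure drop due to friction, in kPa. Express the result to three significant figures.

V = 4Q/(πD²) = 4·0.0420/(π·0.118²) = 3.841 m/s
Re = VD/ν = 3.841·0.118/4.58×10^-7 = 9.89×10^5 → turbulent
ε/D = 0.25/118 = 0.00212
Haaland: f = 0.02399
h_f = f(L/D)V²/(2g) = 0.02399·(1780/0.118)·3.841²/(2·9.81) = 272.0 m
Δp = ρg·h_f = 718.0·9.81·272.0 = 1916 kPa

Δp ≈ 1920 kPa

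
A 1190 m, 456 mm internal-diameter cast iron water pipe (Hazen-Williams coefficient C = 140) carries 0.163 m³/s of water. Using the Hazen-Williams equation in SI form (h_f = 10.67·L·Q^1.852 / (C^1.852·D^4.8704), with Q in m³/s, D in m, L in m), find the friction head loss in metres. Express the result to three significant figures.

h_f ≈ 2.14 m

h_f = 10.67·1190·0.163^1.852 / (140^1.852·0.456^4.8704) = 2.143 m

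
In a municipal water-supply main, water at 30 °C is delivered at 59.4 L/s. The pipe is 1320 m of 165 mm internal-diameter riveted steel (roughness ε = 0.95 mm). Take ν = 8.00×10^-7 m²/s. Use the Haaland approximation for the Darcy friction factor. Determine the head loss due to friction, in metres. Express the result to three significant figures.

V = 4Q/(πD²) = 4·0.0594/(π·0.165²) = 2.778 m/s
Re = VD/ν = 2.778·0.165/8.00×10^-7 = 5.73×10^5 → turbulent
ε/D = 0.95/165 = 0.00576
Haaland: f = 0.03191
h_f = f(L/D)V²/(2g) = 0.03191·(1320/0.165)·2.778²/(2·9.81) = 100.4 m

h_f ≈ 100 m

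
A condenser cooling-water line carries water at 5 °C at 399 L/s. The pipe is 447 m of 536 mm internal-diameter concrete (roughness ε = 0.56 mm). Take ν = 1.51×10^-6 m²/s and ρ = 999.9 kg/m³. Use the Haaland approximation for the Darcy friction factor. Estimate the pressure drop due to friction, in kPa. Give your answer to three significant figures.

V = 4Q/(πD²) = 4·0.399/(π·0.536²) = 1.768 m/s
Re = VD/ν = 1.768·0.536/1.51×10^-6 = 6.28×10^5 → turbulent
ε/D = 0.56/536 = 0.00104
Haaland: f = 0.02029
h_f = f(L/D)V²/(2g) = 0.02029·(447/0.536)·1.768²/(2·9.81) = 2.697 m
Δp = ρg·h_f = 999.9·9.81·2.697 = 26.46 kPa

Δp ≈ 26.5 kPa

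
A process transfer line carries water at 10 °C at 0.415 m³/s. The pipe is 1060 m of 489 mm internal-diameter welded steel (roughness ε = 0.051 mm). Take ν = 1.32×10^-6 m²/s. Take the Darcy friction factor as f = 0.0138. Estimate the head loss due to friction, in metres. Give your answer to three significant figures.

h_f ≈ 7.44 m

V = 4Q/(πD²) = 4·0.415/(π·0.489²) = 2.210 m/s
h_f = f(L/D)V²/(2g) = 0.01380·(1060/0.489)·2.210²/(2·9.81) = 7.445 m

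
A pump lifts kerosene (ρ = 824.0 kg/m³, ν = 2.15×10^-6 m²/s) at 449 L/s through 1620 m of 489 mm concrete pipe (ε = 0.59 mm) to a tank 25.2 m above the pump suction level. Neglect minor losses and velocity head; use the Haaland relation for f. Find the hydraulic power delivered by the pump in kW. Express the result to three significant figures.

V = 4Q/(πD²) = 2.391 m/s; Re = 5.44×10^5; ε/D = 0.00121; f = 0.02103
h_f = f(L/D)V²/2g = 20.29 m
Total head H = z + h_f = 25.2 + 20.29 = 45.49 m
P_hyd = ρgQH = 824.0·9.81·0.449·45.49 = 165.1 kW

P_hyd ≈ 165 kW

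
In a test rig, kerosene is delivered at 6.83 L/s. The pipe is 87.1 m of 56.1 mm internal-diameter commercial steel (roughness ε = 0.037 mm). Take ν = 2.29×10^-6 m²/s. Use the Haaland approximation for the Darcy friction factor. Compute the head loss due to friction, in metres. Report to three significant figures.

h_f ≈ 13.1 m

V = 4Q/(πD²) = 4·0.00683/(π·0.0561²) = 2.763 m/s
Re = VD/ν = 2.763·0.0561/2.29×10^-6 = 6.77×10^4 → turbulent
ε/D = 0.037/56.1 = 6.60×10^-4
Haaland: f = 0.02175
h_f = f(L/D)V²/(2g) = 0.02175·(87.1/0.0561)·2.763²/(2·9.81) = 13.14 m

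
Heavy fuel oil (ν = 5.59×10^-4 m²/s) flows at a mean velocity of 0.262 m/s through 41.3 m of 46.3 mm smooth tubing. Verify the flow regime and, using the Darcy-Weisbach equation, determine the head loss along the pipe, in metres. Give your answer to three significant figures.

Re = VD/ν = 0.262·0.04630/5.59×10^-4 = 21.7 → laminar (Re < 2300)
f = 64/Re = 2.949
h_f = f(L/D)V²/(2g) = 2.949·(41.3/0.04630)·0.262²/(2·9.81) = 9.204 m

h_f ≈ 9.20 m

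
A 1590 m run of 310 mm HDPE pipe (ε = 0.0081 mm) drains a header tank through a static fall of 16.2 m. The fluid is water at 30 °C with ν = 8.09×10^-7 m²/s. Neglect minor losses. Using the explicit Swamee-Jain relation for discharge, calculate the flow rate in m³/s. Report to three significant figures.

Swamee-Jain (Type II): Q = -0.965·√(gD⁵h_f/L)·ln[ε/(3.7D) + √(3.17ν²L/(gD³h_f))]
√(gD⁵h_f/L) = √(9.81·0.310⁵·16.2/1590) = 0.01692
ε/(3.7D) = 7.06×10^-6; √(3.17ν²L/(gD³h_f)) = 2.64×10^-5
Q = -0.965·0.01692·ln(3.346×10^-5) = 0.1682 m³/s
Check: V = 2.23 m/s, Re = 8.54×10^5, f = 0.01248, h_f = 16.2 m ≈ 16.2 m ✓

Q ≈ 0.168 m³/s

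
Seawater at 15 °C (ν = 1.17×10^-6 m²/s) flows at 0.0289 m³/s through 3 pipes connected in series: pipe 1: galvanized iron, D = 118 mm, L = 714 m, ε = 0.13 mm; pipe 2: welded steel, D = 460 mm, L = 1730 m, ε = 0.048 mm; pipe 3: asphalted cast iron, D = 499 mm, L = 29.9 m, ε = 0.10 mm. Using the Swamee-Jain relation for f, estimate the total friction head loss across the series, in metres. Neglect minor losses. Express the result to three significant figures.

H ≈ 45.9 m

Pipe 1: V = 2.643 m/s, Re = 2.67×10^5, ε/D = 0.00110, f = 0.02127, h_1 = f(L/D)V²/2g = 45.81 m
Pipe 2: V = 0.1739 m/s, Re = 6.84×10^4, ε/D = 1.04×10^-4, f = 0.01987, h_2 = f(L/D)V²/2g = 0.1152 m
Pipe 3: V = 0.1478 m/s, Re = 6.30×10^4, ε/D = 2.00×10^-4, f = 0.02061, h_3 = f(L/D)V²/2g = 0.001375 m
Series → Q common, losses add: H = Σh = 45.93 m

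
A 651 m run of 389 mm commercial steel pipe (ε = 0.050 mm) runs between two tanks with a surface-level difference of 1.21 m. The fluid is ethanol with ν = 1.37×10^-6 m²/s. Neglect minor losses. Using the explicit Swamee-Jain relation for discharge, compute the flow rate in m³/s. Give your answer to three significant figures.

Swamee-Jain (Type II): Q = -0.965·√(gD⁵h_f/L)·ln[ε/(3.7D) + √(3.17ν²L/(gD³h_f))]
√(gD⁵h_f/L) = √(9.81·0.389⁵·1.21/651) = 0.01274
ε/(3.7D) = 3.47×10^-5; √(3.17ν²L/(gD³h_f)) = 7.45×10^-5
Q = -0.965·0.01274·ln(1.092×10^-4) = 0.1122 m³/s
Check: V = 0.944 m/s, Re = 2.68×10^5, f = 0.01594, h_f = 1.21 m ≈ 1.21 m ✓

Q ≈ 0.112 m³/s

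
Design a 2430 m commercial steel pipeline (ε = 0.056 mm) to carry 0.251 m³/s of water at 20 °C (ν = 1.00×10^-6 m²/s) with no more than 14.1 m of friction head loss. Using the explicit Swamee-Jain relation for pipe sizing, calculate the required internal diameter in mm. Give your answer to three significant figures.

D ≈ 423 mm

Swamee-Jain (Type III): D = 0.66·[ε^1.25·(LQ²/(gh_f))^4.75 + ν·Q^9.4·(L/(gh_f))^5.2]^0.04
LQ²/(gh_f) = 1.107; L/(gh_f) = 17.57
Term 1 = ε^1.25·(…)^4.75 = 7.84×10^-6; Term 2 = ν·Q^9.4·(…)^5.2 = 6.75×10^-6
D = 0.66·(7.84×10^-6 + 6.75×10^-6)^0.04 = 0.4228 m = 423 mm
Check: V = 1.79 m/s, Re = 7.56×10^5, f = 0.01427, h_f = 13.4 m ≈ 14.1 m ✓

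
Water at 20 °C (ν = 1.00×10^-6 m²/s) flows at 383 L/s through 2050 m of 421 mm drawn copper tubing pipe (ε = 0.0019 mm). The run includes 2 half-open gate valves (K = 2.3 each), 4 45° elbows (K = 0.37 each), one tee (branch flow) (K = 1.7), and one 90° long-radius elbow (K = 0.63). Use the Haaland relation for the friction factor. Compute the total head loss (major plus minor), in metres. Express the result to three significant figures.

V = 4Q/(πD²) = 2.751 m/s; V²/2g = 0.3858 m
Re = 1.16×10^6, ε/D = 4.51×10^-6 → f = 0.01139 (Haaland)
Major: h_f = f(L/D)·V²/2g = 0.01139·4869·0.3858 = 21.40 m
Minor: ΣK = 8.41; h_m = ΣK·V²/2g = 3.245 m
Total H_L = 21.40 + 3.245 = 24.64 m

H_L ≈ 24.6 m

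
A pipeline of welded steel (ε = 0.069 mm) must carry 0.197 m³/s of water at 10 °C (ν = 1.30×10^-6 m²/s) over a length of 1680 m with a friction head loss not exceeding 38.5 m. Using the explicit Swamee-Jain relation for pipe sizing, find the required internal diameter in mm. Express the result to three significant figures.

D ≈ 297 mm

Swamee-Jain (Type III): D = 0.66·[ε^1.25·(LQ²/(gh_f))^4.75 + ν·Q^9.4·(L/(gh_f))^5.2]^0.04
LQ²/(gh_f) = 0.1726; L/(gh_f) = 4.448
Term 1 = ε^1.25·(…)^4.75 = 1.50×10^-9; Term 2 = ν·Q^9.4·(…)^5.2 = 7.12×10^-10
D = 0.66·(1.50×10^-9 + 7.12×10^-10)^0.04 = 0.2974 m = 297 mm
Check: V = 2.84 m/s, Re = 6.49×10^5, f = 0.01550, h_f = 35.9 m ≈ 38.5 m ✓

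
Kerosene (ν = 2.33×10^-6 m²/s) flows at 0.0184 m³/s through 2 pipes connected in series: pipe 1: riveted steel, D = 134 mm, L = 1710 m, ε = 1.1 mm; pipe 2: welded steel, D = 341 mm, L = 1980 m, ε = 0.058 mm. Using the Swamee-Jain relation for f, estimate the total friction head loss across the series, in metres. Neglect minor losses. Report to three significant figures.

Pipe 1: V = 1.305 m/s, Re = 7.50×10^4, ε/D = 0.00821, f = 0.03669, h_1 = f(L/D)V²/2g = 40.63 m
Pipe 2: V = 0.2015 m/s, Re = 2.95×10^4, ε/D = 1.70×10^-4, f = 0.02398, h_2 = f(L/D)V²/2g = 0.2881 m
Series → Q common, losses add: H = Σh = 40.92 m

H ≈ 40.9 m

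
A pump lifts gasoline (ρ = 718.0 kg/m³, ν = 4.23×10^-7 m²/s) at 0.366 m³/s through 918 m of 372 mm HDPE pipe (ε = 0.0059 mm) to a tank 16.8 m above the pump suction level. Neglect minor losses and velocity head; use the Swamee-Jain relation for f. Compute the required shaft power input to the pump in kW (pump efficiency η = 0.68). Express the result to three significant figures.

V = 4Q/(πD²) = 3.367 m/s; Re = 2.96×10^6; ε/D = 1.59×10^-5; f = 0.01046
h_f = f(L/D)V²/2g = 14.91 m
Total head H = z + h_f = 16.8 + 14.91 = 31.71 m
P_hyd = ρgQH = 718.0·9.81·0.366·31.71 = 81.75 kW
P_shaft = P_hyd/η = 81.75/0.68 = 120.2 kW

P_shaft ≈ 120 kW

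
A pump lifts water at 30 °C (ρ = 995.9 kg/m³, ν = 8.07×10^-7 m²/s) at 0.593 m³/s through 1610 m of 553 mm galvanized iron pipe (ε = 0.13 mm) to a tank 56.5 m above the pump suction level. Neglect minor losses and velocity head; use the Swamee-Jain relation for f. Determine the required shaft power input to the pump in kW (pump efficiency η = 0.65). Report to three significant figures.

P_shaft ≈ 623 kW

V = 4Q/(πD²) = 2.469 m/s; Re = 1.69×10^6; ε/D = 2.35×10^-4; f = 0.01481
h_f = f(L/D)V²/2g = 13.39 m
Total head H = z + h_f = 56.5 + 13.39 = 69.89 m
P_hyd = ρgQH = 995.9·9.81·0.593·69.89 = 404.9 kW
P_shaft = P_hyd/η = 404.9/0.65 = 623.0 kW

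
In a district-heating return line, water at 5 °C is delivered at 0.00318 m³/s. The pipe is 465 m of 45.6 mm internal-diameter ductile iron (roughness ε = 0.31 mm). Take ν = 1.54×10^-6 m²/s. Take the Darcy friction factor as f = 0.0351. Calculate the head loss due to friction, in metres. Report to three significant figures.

h_f ≈ 69.2 m

V = 4Q/(πD²) = 4·0.00318/(π·0.0456²) = 1.947 m/s
h_f = f(L/D)V²/(2g) = 0.03510·(465/0.0456)·1.947²/(2·9.81) = 69.17 m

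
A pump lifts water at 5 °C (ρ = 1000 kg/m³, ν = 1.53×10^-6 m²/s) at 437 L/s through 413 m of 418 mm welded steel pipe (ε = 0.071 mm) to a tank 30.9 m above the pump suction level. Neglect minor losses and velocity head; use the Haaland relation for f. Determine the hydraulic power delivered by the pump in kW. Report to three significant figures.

V = 4Q/(πD²) = 3.184 m/s; Re = 8.70×10^5; ε/D = 1.70×10^-4; f = 0.01437
h_f = f(L/D)V²/2g = 7.340 m
Total head H = z + h_f = 30.9 + 7.340 = 38.24 m
P_hyd = ρgQH = 1000·9.81·0.437·38.24 = 163.9 kW

P_hyd ≈ 164 kW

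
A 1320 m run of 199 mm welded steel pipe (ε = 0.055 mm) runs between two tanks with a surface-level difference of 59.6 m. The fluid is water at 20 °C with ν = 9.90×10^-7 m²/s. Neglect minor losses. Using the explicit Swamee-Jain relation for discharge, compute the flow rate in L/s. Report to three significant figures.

Swamee-Jain (Type II): Q = -0.965·√(gD⁵h_f/L)·ln[ε/(3.7D) + √(3.17ν²L/(gD³h_f))]
√(gD⁵h_f/L) = √(9.81·0.199⁵·59.6/1320) = 0.01176
ε/(3.7D) = 7.47×10^-5; √(3.17ν²L/(gD³h_f)) = 2.98×10^-5
Q = -0.965·0.01176·ln(1.045×10^-4) = 0.1040 m³/s
Check: V = 3.34 m/s, Re = 6.72×10^5, f = 0.01587, h_f = 60.0 m ≈ 59.6 m ✓

Q ≈ 104 L/s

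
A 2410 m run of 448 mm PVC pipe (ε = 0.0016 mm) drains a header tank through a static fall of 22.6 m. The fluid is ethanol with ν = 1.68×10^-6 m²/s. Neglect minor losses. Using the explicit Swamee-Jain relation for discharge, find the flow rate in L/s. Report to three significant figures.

Q ≈ 405 L/s

Swamee-Jain (Type II): Q = -0.965·√(gD⁵h_f/L)·ln[ε/(3.7D) + √(3.17ν²L/(gD³h_f))]
√(gD⁵h_f/L) = √(9.81·0.448⁵·22.6/2410) = 0.04075
ε/(3.7D) = 9.65×10^-7; √(3.17ν²L/(gD³h_f)) = 3.29×10^-5
Q = -0.965·0.04075·ln(3.385×10^-5) = 0.4047 m³/s
Check: V = 2.57 m/s, Re = 6.85×10^5, f = 0.01246, h_f = 22.5 m ≈ 22.6 m ✓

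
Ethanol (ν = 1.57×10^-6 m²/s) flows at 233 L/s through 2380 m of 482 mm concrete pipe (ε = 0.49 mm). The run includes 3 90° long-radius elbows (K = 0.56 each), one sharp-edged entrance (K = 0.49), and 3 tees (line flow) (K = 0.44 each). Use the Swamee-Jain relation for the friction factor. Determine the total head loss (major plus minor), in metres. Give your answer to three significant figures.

H_L ≈ 8.74 m

V = 4Q/(πD²) = 1.277 m/s; V²/2g = 0.08311 m
Re = 3.92×10^5, ε/D = 0.00102 → f = 0.02059 (Swamee-Jain)
Major: h_f = f(L/D)·V²/2g = 0.02059·4938·0.08311 = 8.450 m
Minor: ΣK = 3.49; h_m = ΣK·V²/2g = 0.2900 m
Total H_L = 8.450 + 0.2900 = 8.740 m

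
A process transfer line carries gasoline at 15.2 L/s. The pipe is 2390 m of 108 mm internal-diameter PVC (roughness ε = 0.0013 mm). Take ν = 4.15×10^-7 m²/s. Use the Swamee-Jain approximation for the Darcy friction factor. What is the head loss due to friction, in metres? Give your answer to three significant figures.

h_f ≈ 42.3 m

V = 4Q/(πD²) = 4·0.0152/(π·0.108²) = 1.659 m/s
Re = VD/ν = 1.659·0.108/4.15×10^-7 = 4.32×10^5 → turbulent
ε/D = 0.0013/108 = 1.20×10^-5
Swamee-Jain: f = 0.01362
h_f = f(L/D)V²/(2g) = 0.01362·(2390/0.108)·1.659²/(2·9.81) = 42.28 m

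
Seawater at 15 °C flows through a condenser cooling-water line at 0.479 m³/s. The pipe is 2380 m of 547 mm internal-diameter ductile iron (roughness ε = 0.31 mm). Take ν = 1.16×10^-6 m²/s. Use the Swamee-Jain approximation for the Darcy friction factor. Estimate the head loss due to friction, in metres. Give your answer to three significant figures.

V = 4Q/(πD²) = 4·0.479/(π·0.547²) = 2.038 m/s
Re = VD/ν = 2.038·0.547/1.16×10^-6 = 9.61×10^5 → turbulent
ε/D = 0.31/547 = 5.67×10^-4
Swamee-Jain: f = 0.01776
h_f = f(L/D)V²/(2g) = 0.01776·(2380/0.547)·2.038²/(2·9.81) = 16.36 m

h_f ≈ 16.4 m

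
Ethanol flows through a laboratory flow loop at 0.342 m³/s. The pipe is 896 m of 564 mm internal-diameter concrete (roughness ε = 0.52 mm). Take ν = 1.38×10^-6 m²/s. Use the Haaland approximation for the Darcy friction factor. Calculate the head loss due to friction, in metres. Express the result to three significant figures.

h_f ≈ 3.00 m

V = 4Q/(πD²) = 4·0.342/(π·0.564²) = 1.369 m/s
Re = VD/ν = 1.369·0.564/1.38×10^-6 = 5.59×10^5 → turbulent
ε/D = 0.52/564 = 9.22×10^-4
Haaland: f = 0.01979
h_f = f(L/D)V²/(2g) = 0.01979·(896/0.564)·1.369²/(2·9.81) = 3.003 m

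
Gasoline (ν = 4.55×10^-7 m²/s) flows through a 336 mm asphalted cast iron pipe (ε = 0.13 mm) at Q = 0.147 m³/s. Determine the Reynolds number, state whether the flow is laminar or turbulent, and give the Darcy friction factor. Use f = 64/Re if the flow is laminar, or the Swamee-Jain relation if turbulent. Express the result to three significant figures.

Re ≈ 1.22×10^6; turbulent; f ≈ 0.0164

V = 4Q/(πD²) = 1.658 m/s
Re = VD/ν = 1.658·0.336/4.55×10^-7 = 1.22×10^6
Re > 4000 → turbulent; ε/D = 3.87×10^-4
Swamee-Jain: f = 0.01637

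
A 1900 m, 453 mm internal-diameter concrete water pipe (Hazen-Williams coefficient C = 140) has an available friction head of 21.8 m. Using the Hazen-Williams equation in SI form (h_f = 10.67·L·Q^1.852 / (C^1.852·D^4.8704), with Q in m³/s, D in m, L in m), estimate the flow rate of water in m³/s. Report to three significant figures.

Rearranging: Q = [h_f·C^1.852·D^4.8704 / (10.67·L)]^(1/1.852)
Q = [21.8·140^1.852·0.453^4.8704 / (10.67·1900)]^0.540 = 0.4354 m³/s

Q ≈ 0.435 m³/s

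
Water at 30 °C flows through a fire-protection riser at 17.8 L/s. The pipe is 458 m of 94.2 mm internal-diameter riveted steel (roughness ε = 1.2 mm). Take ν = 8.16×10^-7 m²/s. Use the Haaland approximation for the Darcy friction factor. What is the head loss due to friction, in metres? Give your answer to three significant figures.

h_f ≈ 67.0 m

V = 4Q/(πD²) = 4·0.0178/(π·0.0942²) = 2.554 m/s
Re = VD/ν = 2.554·0.0942/8.16×10^-7 = 2.95×10^5 → turbulent
ε/D = 1.2/94.2 = 0.0127
Haaland: f = 0.04146
h_f = f(L/D)V²/(2g) = 0.04146·(458/0.0942)·2.554²/(2·9.81) = 67.01 m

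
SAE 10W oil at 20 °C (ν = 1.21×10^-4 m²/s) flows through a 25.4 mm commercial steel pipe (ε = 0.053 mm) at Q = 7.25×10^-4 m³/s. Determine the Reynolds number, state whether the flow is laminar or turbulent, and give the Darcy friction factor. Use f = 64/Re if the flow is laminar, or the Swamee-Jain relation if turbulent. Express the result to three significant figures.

Re ≈ 300; laminar; f = 64/Re ≈ 0.213

V = 4Q/(πD²) = 1.431 m/s
Re = VD/ν = 1.431·0.0254/1.21×10^-4 = 300
Re < 2300 → laminar → f = 64/Re = 0.2131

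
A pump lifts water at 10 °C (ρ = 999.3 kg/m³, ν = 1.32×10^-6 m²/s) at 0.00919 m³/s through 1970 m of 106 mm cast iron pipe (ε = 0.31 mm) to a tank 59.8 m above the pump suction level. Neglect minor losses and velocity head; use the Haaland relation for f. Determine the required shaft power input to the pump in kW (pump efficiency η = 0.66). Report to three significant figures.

P_shaft ≈ 12.0 kW

V = 4Q/(πD²) = 1.041 m/s; Re = 8.36×10^4; ε/D = 0.00292; f = 0.02744
h_f = f(L/D)V²/2g = 28.19 m
Total head H = z + h_f = 59.8 + 28.19 = 87.99 m
P_hyd = ρgQH = 999.3·9.81·0.00919·87.99 = 7.927 kW
P_shaft = P_hyd/η = 7.927/0.66 = 12.01 kW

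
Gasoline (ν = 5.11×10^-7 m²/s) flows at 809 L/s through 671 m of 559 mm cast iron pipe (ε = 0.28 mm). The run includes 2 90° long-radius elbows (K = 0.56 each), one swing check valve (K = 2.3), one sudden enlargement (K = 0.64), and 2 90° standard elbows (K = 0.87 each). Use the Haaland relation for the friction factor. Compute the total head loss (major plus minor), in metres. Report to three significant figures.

H_L ≈ 14.4 m

V = 4Q/(πD²) = 3.296 m/s; V²/2g = 0.5538 m
Re = 3.61×10^6, ε/D = 5.01×10^-4 → f = 0.01687 (Haaland)
Major: h_f = f(L/D)·V²/2g = 0.01687·1200·0.5538 = 11.21 m
Minor: ΣK = 5.80; h_m = ΣK·V²/2g = 3.212 m
Total H_L = 11.21 + 3.212 = 14.42 m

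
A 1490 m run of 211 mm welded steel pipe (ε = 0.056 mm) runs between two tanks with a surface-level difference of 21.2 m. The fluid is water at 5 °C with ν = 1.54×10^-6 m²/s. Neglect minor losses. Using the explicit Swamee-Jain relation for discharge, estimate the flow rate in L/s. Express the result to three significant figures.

Swamee-Jain (Type II): Q = -0.965·√(gD⁵h_f/L)·ln[ε/(3.7D) + √(3.17ν²L/(gD³h_f))]
√(gD⁵h_f/L) = √(9.81·0.211⁵·21.2/1490) = 0.007640
ε/(3.7D) = 7.17×10^-5; √(3.17ν²L/(gD³h_f)) = 7.57×10^-5
Q = -0.965·0.007640·ln(1.475×10^-4) = 0.06504 m³/s
Check: V = 1.86 m/s, Re = 2.55×10^5, f = 0.01710, h_f = 21.3 m ≈ 21.2 m ✓

Q ≈ 65.0 L/s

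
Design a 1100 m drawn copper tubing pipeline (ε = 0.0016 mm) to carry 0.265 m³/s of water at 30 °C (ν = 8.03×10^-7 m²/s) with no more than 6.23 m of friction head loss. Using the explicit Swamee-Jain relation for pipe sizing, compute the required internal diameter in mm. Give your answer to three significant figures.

D ≈ 417 mm

Swamee-Jain (Type III): D = 0.66·[ε^1.25·(LQ²/(gh_f))^4.75 + ν·Q^9.4·(L/(gh_f))^5.2]^0.04
LQ²/(gh_f) = 1.264; L/(gh_f) = 18.00
Term 1 = ε^1.25·(…)^4.75 = 1.73×10^-7; Term 2 = ν·Q^9.4·(…)^5.2 = 1.02×10^-5
D = 0.66·(1.73×10^-7 + 1.02×10^-5)^0.04 = 0.4171 m = 417 mm
Check: V = 1.94 m/s, Re = 1.01×10^6, f = 0.01169, h_f = 5.91 m ≈ 6.23 m ✓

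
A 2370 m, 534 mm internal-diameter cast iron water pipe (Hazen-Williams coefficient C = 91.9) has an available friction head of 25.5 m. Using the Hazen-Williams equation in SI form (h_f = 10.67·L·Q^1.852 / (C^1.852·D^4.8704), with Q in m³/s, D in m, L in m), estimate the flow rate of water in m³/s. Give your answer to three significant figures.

Rearranging: Q = [h_f·C^1.852·D^4.8704 / (10.67·L)]^(1/1.852)
Q = [25.5·91.9^1.852·0.534^4.8704 / (10.67·2370)]^0.540 = 0.4255 m³/s

Q ≈ 0.425 m³/s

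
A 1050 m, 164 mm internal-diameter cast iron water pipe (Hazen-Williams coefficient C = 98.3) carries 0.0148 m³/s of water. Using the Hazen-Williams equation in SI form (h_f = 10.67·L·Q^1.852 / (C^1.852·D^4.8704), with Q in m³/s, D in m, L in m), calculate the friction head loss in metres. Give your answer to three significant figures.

h_f ≈ 6.23 m

h_f = 10.67·1050·0.0148^1.852 / (98.3^1.852·0.164^4.8704) = 6.230 m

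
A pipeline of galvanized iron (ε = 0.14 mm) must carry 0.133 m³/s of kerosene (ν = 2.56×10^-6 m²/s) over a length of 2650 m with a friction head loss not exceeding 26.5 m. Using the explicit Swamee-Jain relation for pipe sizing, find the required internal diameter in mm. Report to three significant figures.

D ≈ 312 mm

Swamee-Jain (Type III): D = 0.66·[ε^1.25·(LQ²/(gh_f))^4.75 + ν·Q^9.4·(L/(gh_f))^5.2]^0.04
LQ²/(gh_f) = 0.1803; L/(gh_f) = 10.19
Term 1 = ε^1.25·(…)^4.75 = 4.45×10^-9; Term 2 = ν·Q^9.4·(…)^5.2 = 2.60×10^-9
D = 0.66·(4.45×10^-9 + 2.60×10^-9)^0.04 = 0.3115 m = 312 mm
Check: V = 1.74 m/s, Re = 2.12×10^5, f = 0.01856, h_f = 24.5 m ≈ 26.5 m ✓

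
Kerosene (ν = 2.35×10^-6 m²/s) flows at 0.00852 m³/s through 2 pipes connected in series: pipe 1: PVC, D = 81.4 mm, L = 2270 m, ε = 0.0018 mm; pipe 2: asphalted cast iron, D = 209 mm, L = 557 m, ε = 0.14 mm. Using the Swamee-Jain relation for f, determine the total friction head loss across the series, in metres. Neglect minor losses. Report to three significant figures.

H ≈ 77.5 m

Pipe 1: V = 1.637 m/s, Re = 5.67×10^4, ε/D = 2.21×10^-5, f = 0.02028, h_1 = f(L/D)V²/2g = 77.27 m
Pipe 2: V = 0.2483 m/s, Re = 2.21×10^4, ε/D = 6.70×10^-4, f = 0.02684, h_2 = f(L/D)V²/2g = 0.2249 m
Series → Q common, losses add: H = Σh = 77.50 m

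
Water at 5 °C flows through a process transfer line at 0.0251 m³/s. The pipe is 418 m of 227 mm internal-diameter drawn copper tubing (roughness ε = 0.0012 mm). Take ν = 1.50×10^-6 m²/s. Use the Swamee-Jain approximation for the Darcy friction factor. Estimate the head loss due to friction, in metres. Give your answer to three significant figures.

V = 4Q/(πD²) = 4·0.0251/(π·0.227²) = 0.6202 m/s
Re = VD/ν = 0.6202·0.227/1.50×10^-6 = 9.39×10^4 → turbulent
ε/D = 0.0012/227 = 5.29×10^-6
Swamee-Jain: f = 0.01813
h_f = f(L/D)V²/(2g) = 0.01813·(418/0.227)·0.6202²/(2·9.81) = 0.6546 m

h_f ≈ 0.655 m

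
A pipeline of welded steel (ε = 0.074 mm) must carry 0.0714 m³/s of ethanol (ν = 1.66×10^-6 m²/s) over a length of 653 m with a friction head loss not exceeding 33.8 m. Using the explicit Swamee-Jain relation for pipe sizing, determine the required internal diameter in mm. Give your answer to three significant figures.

Swamee-Jain (Type III): D = 0.66·[ε^1.25·(LQ²/(gh_f))^4.75 + ν·Q^9.4·(L/(gh_f))^5.2]^0.04
LQ²/(gh_f) = 0.01004; L/(gh_f) = 1.969
Term 1 = ε^1.25·(…)^4.75 = 2.21×10^-15; Term 2 = ν·Q^9.4·(…)^5.2 = 9.45×10^-16
D = 0.66·(2.21×10^-15 + 9.45×10^-16)^0.04 = 0.1736 m = 174 mm
Check: V = 3.02 m/s, Re = 3.15×10^5, f = 0.01782, h_f = 31.1 m ≈ 33.8 m ✓

D ≈ 174 mm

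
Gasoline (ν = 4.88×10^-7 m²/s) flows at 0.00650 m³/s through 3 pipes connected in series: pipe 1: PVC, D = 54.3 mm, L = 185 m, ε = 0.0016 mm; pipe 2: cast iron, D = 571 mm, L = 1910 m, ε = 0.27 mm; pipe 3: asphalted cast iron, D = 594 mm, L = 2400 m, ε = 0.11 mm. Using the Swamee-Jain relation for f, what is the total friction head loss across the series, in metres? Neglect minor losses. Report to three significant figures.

H ≈ 20.0 m

Pipe 1: V = 2.807 m/s, Re = 3.12×10^5, ε/D = 2.95×10^-5, f = 0.01461, h_1 = f(L/D)V²/2g = 19.99 m
Pipe 2: V = 0.02538 m/s, Re = 2.97×10^4, ε/D = 4.73×10^-4, f = 0.02481, h_2 = f(L/D)V²/2g = 0.002725 m
Pipe 3: V = 0.02346 m/s, Re = 2.86×10^4, ε/D = 1.85×10^-4, f = 0.02420, h_3 = f(L/D)V²/2g = 0.002742 m
Series → Q common, losses add: H = Σh = 20.00 m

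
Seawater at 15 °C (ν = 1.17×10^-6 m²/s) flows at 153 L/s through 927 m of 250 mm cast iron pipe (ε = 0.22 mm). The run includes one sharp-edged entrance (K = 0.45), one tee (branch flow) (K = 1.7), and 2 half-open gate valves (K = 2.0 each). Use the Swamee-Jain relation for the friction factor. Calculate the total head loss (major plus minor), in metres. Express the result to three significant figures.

H_L ≈ 39.1 m

V = 4Q/(πD²) = 3.117 m/s; V²/2g = 0.4952 m
Re = 6.66×10^5, ε/D = 8.80×10^-4 → f = 0.01964 (Swamee-Jain)
Major: h_f = f(L/D)·V²/2g = 0.01964·3708·0.4952 = 36.07 m
Minor: ΣK = 6.15; h_m = ΣK·V²/2g = 3.045 m
Total H_L = 36.07 + 3.045 = 39.11 m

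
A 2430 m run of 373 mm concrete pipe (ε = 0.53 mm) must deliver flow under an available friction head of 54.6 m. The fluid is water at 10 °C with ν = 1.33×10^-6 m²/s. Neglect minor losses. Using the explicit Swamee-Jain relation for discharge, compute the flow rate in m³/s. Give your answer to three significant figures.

Swamee-Jain (Type II): Q = -0.965·√(gD⁵h_f/L)·ln[ε/(3.7D) + √(3.17ν²L/(gD³h_f))]
√(gD⁵h_f/L) = √(9.81·0.373⁵·54.6/2430) = 0.03989
ε/(3.7D) = 3.84×10^-4; √(3.17ν²L/(gD³h_f)) = 2.21×10^-5
Q = -0.965·0.03989·ln(4.062×10^-4) = 0.3006 m³/s
Check: V = 2.75 m/s, Re = 7.72×10^5, f = 0.02183, h_f = 54.9 m ≈ 54.6 m ✓

Q ≈ 0.301 m³/s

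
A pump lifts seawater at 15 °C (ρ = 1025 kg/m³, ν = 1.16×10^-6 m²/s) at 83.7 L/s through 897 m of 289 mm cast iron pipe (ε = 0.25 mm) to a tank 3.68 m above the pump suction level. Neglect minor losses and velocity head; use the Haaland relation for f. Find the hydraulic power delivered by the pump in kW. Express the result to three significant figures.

P_hyd ≈ 7.41 kW

V = 4Q/(πD²) = 1.276 m/s; Re = 3.18×10^5; ε/D = 8.65×10^-4; f = 0.01989
h_f = f(L/D)V²/2g = 5.122 m
Total head H = z + h_f = 3.68 + 5.122 = 8.802 m
P_hyd = ρgQH = 1025·9.81·0.0837·8.802 = 7.408 kW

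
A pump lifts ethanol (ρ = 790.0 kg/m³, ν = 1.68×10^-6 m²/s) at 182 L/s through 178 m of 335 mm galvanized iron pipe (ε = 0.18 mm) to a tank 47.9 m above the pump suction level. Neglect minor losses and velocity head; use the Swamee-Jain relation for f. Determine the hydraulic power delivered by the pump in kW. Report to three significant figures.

P_hyd ≈ 70.5 kW

V = 4Q/(πD²) = 2.065 m/s; Re = 4.12×10^5; ε/D = 5.37×10^-4; f = 0.01819
h_f = f(L/D)V²/2g = 2.100 m
Total head H = z + h_f = 47.9 + 2.100 = 50.00 m
P_hyd = ρgQH = 790.0·9.81·0.182·50.00 = 70.52 kW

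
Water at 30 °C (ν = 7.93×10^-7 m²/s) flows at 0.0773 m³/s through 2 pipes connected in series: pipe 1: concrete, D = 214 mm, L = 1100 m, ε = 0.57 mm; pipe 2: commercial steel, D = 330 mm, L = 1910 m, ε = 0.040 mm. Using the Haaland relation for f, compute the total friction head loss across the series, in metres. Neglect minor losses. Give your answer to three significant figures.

H ≈ 34.6 m

Pipe 1: V = 2.149 m/s, Re = 5.80×10^5, ε/D = 0.00266, f = 0.02559, h_1 = f(L/D)V²/2g = 30.97 m
Pipe 2: V = 0.9038 m/s, Re = 3.76×10^5, ε/D = 1.21×10^-4, f = 0.01498, h_2 = f(L/D)V²/2g = 3.609 m
Series → Q common, losses add: H = Σh = 34.58 m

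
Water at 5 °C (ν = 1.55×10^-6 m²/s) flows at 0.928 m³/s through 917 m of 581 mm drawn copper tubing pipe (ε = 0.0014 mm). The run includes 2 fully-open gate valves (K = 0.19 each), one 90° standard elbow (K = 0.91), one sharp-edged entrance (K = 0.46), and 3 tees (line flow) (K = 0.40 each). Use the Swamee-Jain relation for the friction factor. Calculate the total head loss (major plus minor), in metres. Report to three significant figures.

H_L ≈ 12.8 m

V = 4Q/(πD²) = 3.500 m/s; V²/2g = 0.6245 m
Re = 1.31×10^6, ε/D = 2.41×10^-6 → f = 0.01117 (Swamee-Jain)
Major: h_f = f(L/D)·V²/2g = 0.01117·1578·0.6245 = 11.01 m
Minor: ΣK = 2.95; h_m = ΣK·V²/2g = 1.842 m
Total H_L = 11.01 + 1.842 = 12.85 m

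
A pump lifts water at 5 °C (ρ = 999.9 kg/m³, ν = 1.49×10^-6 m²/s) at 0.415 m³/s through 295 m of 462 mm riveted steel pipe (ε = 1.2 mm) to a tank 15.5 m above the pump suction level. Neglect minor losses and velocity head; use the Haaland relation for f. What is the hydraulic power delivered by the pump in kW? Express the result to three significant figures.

V = 4Q/(πD²) = 2.476 m/s; Re = 7.68×10^5; ε/D = 0.00260; f = 0.02536
h_f = f(L/D)V²/2g = 5.059 m
Total head H = z + h_f = 15.5 + 5.059 = 20.56 m
P_hyd = ρgQH = 999.9·9.81·0.415·20.56 = 83.69 kW

P_hyd ≈ 83.7 kW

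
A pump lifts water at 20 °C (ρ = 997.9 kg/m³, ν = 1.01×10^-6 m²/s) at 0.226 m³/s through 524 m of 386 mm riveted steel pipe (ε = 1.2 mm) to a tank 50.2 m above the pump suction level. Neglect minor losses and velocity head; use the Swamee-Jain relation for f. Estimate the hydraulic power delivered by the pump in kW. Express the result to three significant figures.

V = 4Q/(πD²) = 1.931 m/s; Re = 7.38×10^5; ε/D = 0.00311; f = 0.02669
h_f = f(L/D)V²/2g = 6.889 m
Total head H = z + h_f = 50.2 + 6.889 = 57.09 m
P_hyd = ρgQH = 997.9·9.81·0.226·57.09 = 126.3 kW

P_hyd ≈ 126 kW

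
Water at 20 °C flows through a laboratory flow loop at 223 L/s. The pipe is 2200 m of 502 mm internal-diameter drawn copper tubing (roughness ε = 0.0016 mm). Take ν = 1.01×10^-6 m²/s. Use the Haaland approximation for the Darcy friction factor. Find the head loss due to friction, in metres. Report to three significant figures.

h_f ≈ 3.64 m

V = 4Q/(πD²) = 4·0.223/(π·0.502²) = 1.127 m/s
Re = VD/ν = 1.127·0.502/1.01×10^-6 = 5.60×10^5 → turbulent
ε/D = 0.0016/502 = 3.19×10^-6
Haaland: f = 0.01284
h_f = f(L/D)V²/(2g) = 0.01284·(2200/0.502)·1.127²/(2·9.81) = 3.641 m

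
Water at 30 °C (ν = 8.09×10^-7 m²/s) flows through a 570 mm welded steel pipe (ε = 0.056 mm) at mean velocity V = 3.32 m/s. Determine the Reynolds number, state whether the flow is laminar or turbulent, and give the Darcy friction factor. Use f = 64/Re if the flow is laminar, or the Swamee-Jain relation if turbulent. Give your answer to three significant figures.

Re ≈ 2.34×10^6; turbulent; f ≈ 0.0127

Re = VD/ν = 3.320·0.570/8.09×10^-7 = 2.34×10^6
Re > 4000 → turbulent; ε/D = 9.82×10^-5
Swamee-Jain: f = 0.01274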